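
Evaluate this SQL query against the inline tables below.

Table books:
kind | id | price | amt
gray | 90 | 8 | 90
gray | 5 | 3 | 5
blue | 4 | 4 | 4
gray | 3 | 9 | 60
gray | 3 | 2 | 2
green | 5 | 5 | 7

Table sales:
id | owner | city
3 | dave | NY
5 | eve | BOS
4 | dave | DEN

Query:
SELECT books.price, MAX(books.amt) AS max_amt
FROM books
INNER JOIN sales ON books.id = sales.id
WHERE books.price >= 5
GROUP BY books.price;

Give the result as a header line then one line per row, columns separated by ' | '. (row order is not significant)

After JOIN sales (5 rows):
books.kind | books.id | books.price | books.amt | sales.id | sales.owner | sales.city
gray | 5 | 3 | 5 | 5 | eve | BOS
blue | 4 | 4 | 4 | 4 | dave | DEN
gray | 3 | 9 | 60 | 3 | dave | NY
gray | 3 | 2 | 2 | 3 | dave | NY
green | 5 | 5 | 7 | 5 | eve | BOS
After WHERE (2 rows):
books.kind | books.id | books.price | books.amt | sales.id | sales.owner | sales.city
gray | 3 | 9 | 60 | 3 | dave | NY
green | 5 | 5 | 7 | 5 | eve | BOS
After GROUP BY (2 rows):
books.price | max_amt
9 | 60
5 | 7

== RESULT ==
books.price | max_amt
9 | 60
5 | 7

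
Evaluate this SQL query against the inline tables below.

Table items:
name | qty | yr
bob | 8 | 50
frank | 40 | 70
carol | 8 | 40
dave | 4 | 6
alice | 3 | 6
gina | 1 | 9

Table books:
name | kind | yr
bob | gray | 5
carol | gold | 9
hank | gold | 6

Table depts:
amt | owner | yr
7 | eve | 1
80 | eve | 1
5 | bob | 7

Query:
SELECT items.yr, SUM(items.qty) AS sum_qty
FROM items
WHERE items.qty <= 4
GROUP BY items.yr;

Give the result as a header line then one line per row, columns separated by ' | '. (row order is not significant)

After WHERE (3 rows):
items.name | items.qty | items.yr
dave | 4 | 6
alice | 3 | 6
gina | 1 | 9
After GROUP BY (2 rows):
items.yr | sum_qty
6 | 7
9 | 1

== RESULT ==
items.yr | sum_qty
6 | 7
9 | 1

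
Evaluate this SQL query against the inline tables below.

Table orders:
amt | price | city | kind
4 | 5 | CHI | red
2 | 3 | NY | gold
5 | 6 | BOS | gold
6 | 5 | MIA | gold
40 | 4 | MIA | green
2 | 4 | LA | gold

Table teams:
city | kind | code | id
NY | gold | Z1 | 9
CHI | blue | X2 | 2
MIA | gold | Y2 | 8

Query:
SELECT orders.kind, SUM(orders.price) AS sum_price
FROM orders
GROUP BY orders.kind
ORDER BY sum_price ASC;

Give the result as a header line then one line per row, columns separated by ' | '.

After GROUP BY (3 rows):
orders.kind | sum_price
red | 5
gold | 18
green | 4
After ORDER BY (3 rows):
orders.kind | sum_price
green | 4
red | 5
gold | 18

== RESULT ==
orders.kind | sum_price
green | 4
red | 5
gold | 18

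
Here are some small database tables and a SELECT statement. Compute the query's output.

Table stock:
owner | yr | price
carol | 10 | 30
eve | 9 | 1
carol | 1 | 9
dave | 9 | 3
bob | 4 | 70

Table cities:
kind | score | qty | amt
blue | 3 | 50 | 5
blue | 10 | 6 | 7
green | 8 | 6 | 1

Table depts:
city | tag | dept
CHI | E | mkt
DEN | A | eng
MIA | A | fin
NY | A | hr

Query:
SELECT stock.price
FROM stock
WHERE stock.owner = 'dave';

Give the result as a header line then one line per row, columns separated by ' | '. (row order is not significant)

After WHERE (1 rows):
stock.owner | stock.yr | stock.price
dave | 9 | 3
After SELECT (1 rows):
stock.price
3

== RESULT ==
stock.price
3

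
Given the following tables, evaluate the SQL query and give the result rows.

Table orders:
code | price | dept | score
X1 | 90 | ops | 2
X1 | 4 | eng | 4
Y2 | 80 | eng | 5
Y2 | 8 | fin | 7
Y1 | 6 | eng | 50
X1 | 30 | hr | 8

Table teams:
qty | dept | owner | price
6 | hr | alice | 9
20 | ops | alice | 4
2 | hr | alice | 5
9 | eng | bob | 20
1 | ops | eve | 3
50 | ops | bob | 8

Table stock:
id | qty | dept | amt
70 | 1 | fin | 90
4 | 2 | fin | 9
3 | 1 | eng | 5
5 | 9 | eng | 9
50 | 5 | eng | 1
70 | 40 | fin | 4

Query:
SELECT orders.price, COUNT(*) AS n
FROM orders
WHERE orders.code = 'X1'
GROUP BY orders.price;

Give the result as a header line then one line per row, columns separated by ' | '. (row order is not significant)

After WHERE (3 rows):
orders.code | orders.price | orders.dept | orders.score
X1 | 90 | ops | 2
X1 | 4 | eng | 4
X1 | 30 | hr | 8
After GROUP BY (3 rows):
orders.price | n
90 | 1
4 | 1
30 | 1

== RESULT ==
orders.price | n
90 | 1
4 | 1
30 | 1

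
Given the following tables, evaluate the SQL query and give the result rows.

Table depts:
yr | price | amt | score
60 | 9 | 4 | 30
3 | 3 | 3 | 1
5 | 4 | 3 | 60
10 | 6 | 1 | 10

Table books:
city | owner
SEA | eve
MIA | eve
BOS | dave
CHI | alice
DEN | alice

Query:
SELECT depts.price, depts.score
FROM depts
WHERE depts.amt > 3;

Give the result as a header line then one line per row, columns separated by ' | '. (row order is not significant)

== RESULT ==
depts.price | depts.score
9 | 30

Derivation:
After WHERE (1 rows):
depts.yr | depts.price | depts.amt | depts.score
60 | 9 | 4 | 30
After SELECT (1 rows):
depts.price | depts.score
9 | 30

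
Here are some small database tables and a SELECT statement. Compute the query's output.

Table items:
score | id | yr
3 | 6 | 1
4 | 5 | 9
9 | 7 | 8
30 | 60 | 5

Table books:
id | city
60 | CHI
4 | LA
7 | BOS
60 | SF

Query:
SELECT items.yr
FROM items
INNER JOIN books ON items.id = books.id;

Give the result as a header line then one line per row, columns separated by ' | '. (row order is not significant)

After JOIN books (3 rows):
items.score | items.id | items.yr | books.id | books.city
9 | 7 | 8 | 7 | BOS
30 | 60 | 5 | 60 | CHI
30 | 60 | 5 | 60 | SF
After SELECT (3 rows):
items.yr
8
5
5

== RESULT ==
items.yr
8
5
5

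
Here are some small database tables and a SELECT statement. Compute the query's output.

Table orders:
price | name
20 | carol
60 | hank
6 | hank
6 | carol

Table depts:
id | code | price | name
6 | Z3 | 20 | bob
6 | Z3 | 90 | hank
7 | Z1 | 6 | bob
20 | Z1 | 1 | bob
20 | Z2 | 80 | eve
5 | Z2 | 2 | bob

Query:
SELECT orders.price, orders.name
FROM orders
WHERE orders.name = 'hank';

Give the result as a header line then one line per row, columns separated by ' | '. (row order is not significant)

After WHERE (2 rows):
orders.price | orders.name
60 | hank
6 | hank
After SELECT (2 rows):
orders.price | orders.name
60 | hank
6 | hank

== RESULT ==
orders.price | orders.name
60 | hank
6 | hank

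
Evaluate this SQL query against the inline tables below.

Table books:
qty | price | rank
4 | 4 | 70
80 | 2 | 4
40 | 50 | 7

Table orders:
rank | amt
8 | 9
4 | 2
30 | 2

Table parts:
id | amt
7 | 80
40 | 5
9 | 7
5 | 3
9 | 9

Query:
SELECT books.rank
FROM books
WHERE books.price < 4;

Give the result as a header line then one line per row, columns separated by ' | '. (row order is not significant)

== RESULT ==
books.rank
4

Derivation:
After WHERE (1 rows):
books.qty | books.price | books.rank
80 | 2 | 4
After SELECT (1 rows):
books.rank
4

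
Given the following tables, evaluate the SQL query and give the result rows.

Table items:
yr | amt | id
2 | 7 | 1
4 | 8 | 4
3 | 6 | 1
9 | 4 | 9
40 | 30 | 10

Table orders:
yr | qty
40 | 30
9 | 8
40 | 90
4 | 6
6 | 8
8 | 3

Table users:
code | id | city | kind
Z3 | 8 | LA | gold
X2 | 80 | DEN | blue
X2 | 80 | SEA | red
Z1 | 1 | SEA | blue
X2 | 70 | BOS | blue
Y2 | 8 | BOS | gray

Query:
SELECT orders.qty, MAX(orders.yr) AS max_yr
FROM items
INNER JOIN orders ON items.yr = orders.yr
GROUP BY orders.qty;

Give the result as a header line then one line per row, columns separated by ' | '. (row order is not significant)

== RESULT ==
orders.qty | max_yr
6 | 4
8 | 9
30 | 40
90 | 40

Derivation:
After JOIN orders (4 rows):
items.yr | items.amt | items.id | orders.yr | orders.qty
4 | 8 | 4 | 4 | 6
9 | 4 | 9 | 9 | 8
40 | 30 | 10 | 40 | 30
40 | 30 | 10 | 40 | 90
After GROUP BY (4 rows):
orders.qty | max_yr
6 | 4
8 | 9
30 | 40
90 | 40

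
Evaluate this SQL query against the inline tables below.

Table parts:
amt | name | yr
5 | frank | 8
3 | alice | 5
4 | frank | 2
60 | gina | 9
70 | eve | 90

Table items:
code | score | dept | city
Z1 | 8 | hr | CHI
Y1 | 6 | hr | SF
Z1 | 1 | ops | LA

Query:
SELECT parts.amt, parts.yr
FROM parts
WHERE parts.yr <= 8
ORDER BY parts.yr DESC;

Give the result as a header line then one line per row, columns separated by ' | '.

== RESULT ==
parts.amt | parts.yr
5 | 8
3 | 5
4 | 2

Derivation:
After WHERE (3 rows):
parts.amt | parts.name | parts.yr
5 | frank | 8
3 | alice | 5
4 | frank | 2
After SELECT (3 rows):
parts.amt | parts.yr
5 | 8
3 | 5
4 | 2
After ORDER BY (3 rows):
parts.amt | parts.yr
5 | 8
3 | 5
4 | 2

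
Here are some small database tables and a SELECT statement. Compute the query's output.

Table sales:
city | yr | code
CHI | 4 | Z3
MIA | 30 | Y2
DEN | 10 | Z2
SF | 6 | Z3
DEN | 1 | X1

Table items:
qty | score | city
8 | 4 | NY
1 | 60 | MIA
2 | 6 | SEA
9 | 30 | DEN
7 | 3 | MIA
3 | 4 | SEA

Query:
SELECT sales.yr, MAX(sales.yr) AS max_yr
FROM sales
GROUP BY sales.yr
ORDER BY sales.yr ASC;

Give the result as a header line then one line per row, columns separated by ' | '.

== RESULT ==
sales.yr | max_yr
1 | 1
4 | 4
6 | 6
10 | 10
30 | 30

Derivation:
After GROUP BY (5 rows):
sales.yr | max_yr
4 | 4
30 | 30
10 | 10
6 | 6
1 | 1
After ORDER BY (5 rows):
sales.yr | max_yr
1 | 1
4 | 4
6 | 6
10 | 10
30 | 30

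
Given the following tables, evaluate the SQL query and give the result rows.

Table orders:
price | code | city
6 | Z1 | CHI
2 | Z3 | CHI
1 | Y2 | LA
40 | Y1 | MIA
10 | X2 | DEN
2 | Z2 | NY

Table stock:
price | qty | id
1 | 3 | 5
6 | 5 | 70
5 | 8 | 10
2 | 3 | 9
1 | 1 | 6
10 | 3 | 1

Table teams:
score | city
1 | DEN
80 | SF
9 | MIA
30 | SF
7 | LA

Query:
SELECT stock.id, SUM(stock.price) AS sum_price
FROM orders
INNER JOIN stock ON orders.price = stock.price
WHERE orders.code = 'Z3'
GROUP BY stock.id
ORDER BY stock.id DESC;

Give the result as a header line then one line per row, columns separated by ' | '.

After JOIN stock (6 rows):
orders.price | orders.code | orders.city | stock.price | stock.qty | stock.id
6 | Z1 | CHI | 6 | 5 | 70
2 | Z3 | CHI | 2 | 3 | 9
1 | Y2 | LA | 1 | 3 | 5
1 | Y2 | LA | 1 | 1 | 6
10 | X2 | DEN | 10 | 3 | 1
2 | Z2 | NY | 2 | 3 | 9
After WHERE (1 rows):
orders.price | orders.code | orders.city | stock.price | stock.qty | stock.id
2 | Z3 | CHI | 2 | 3 | 9
After GROUP BY (1 rows):
stock.id | sum_price
9 | 2
After ORDER BY (1 rows):
stock.id | sum_price
9 | 2

== RESULT ==
stock.id | sum_price
9 | 2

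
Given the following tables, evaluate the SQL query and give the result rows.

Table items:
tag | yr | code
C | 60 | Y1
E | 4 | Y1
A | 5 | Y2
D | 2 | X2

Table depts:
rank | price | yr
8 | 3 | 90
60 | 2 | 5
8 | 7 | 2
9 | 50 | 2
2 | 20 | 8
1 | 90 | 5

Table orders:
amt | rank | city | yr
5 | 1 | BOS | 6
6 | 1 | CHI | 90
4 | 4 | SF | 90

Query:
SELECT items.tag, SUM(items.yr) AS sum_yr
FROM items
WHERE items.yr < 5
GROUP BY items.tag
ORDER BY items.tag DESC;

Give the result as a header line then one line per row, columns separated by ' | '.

== RESULT ==
items.tag | sum_yr
E | 4
D | 2

Derivation:
After WHERE (2 rows):
items.tag | items.yr | items.code
E | 4 | Y1
D | 2 | X2
After GROUP BY (2 rows):
items.tag | sum_yr
E | 4
D | 2
After ORDER BY (2 rows):
items.tag | sum_yr
E | 4
D | 2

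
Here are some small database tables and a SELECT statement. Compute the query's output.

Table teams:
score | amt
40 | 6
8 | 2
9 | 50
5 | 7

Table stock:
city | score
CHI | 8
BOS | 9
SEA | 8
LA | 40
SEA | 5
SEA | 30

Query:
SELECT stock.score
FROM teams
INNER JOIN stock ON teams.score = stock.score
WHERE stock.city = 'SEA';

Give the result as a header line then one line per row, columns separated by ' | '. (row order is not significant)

After JOIN stock (5 rows):
teams.score | teams.amt | stock.city | stock.score
40 | 6 | LA | 40
8 | 2 | CHI | 8
8 | 2 | SEA | 8
9 | 50 | BOS | 9
5 | 7 | SEA | 5
After WHERE (2 rows):
teams.score | teams.amt | stock.city | stock.score
8 | 2 | SEA | 8
5 | 7 | SEA | 5
After SELECT (2 rows):
stock.score
8
5

== RESULT ==
stock.score
8
5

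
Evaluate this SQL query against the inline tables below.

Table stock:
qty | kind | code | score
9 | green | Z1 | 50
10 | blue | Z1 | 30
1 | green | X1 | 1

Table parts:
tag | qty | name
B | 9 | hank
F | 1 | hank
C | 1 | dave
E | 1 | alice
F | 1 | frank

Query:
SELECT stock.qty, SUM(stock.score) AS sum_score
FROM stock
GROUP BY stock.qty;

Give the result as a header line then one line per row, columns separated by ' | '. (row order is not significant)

== RESULT ==
stock.qty | sum_score
9 | 50
10 | 30
1 | 1

Derivation:
After GROUP BY (3 rows):
stock.qty | sum_score
9 | 50
10 | 30
1 | 1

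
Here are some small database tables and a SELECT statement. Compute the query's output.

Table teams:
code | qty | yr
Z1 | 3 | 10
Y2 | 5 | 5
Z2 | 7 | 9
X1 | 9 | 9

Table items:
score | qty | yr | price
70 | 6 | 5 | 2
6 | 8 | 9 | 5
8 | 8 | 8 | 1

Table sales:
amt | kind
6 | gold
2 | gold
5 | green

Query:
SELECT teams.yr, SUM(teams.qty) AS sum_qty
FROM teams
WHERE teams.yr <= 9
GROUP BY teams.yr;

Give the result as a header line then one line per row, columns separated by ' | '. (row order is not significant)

== RESULT ==
teams.yr | sum_qty
5 | 5
9 | 16

Derivation:
After WHERE (3 rows):
teams.code | teams.qty | teams.yr
Y2 | 5 | 5
Z2 | 7 | 9
X1 | 9 | 9
After GROUP BY (2 rows):
teams.yr | sum_qty
5 | 5
9 | 16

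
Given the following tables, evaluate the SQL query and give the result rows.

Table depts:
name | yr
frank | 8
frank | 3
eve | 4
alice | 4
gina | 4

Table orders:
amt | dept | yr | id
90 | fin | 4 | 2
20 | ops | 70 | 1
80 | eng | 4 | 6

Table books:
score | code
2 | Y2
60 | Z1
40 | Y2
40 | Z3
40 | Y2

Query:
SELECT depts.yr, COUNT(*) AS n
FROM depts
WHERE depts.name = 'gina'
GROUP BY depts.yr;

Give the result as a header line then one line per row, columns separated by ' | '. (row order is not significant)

After WHERE (1 rows):
depts.name | depts.yr
gina | 4
After GROUP BY (1 rows):
depts.yr | n
4 | 1

== RESULT ==
depts.yr | n
4 | 1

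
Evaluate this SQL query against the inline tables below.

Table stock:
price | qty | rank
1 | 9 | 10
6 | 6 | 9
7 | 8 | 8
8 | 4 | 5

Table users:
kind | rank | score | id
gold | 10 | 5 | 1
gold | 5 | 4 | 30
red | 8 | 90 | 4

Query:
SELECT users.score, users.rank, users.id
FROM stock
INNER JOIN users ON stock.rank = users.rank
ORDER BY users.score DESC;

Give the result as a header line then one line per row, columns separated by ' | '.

== RESULT ==
users.score | users.rank | users.id
90 | 8 | 4
5 | 10 | 1
4 | 5 | 30

Derivation:
After JOIN users (3 rows):
stock.price | stock.qty | stock.rank | users.kind | users.rank | users.score | users.id
1 | 9 | 10 | gold | 10 | 5 | 1
7 | 8 | 8 | red | 8 | 90 | 4
8 | 4 | 5 | gold | 5 | 4 | 30
After SELECT (3 rows):
users.score | users.rank | users.id
5 | 10 | 1
90 | 8 | 4
4 | 5 | 30
After ORDER BY (3 rows):
users.score | users.rank | users.id
90 | 8 | 4
5 | 10 | 1
4 | 5 | 30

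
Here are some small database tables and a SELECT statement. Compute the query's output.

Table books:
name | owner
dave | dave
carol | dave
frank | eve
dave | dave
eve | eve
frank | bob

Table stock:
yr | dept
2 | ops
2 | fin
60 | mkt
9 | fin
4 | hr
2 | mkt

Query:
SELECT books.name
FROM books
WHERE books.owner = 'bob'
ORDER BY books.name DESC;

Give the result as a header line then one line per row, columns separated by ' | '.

After WHERE (1 rows):
books.name | books.owner
frank | bob
After SELECT (1 rows):
books.name
frank
After ORDER BY (1 rows):
books.name
frank

== RESULT ==
books.name
frank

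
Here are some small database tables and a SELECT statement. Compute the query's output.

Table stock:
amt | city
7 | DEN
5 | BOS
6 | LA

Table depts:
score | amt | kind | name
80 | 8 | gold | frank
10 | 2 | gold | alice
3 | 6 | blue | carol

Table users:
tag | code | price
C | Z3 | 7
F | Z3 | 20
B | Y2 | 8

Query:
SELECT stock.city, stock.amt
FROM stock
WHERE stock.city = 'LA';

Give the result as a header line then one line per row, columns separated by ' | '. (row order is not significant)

After WHERE (1 rows):
stock.amt | stock.city
6 | LA
After SELECT (1 rows):
stock.city | stock.amt
LA | 6

== RESULT ==
stock.city | stock.amt
LA | 6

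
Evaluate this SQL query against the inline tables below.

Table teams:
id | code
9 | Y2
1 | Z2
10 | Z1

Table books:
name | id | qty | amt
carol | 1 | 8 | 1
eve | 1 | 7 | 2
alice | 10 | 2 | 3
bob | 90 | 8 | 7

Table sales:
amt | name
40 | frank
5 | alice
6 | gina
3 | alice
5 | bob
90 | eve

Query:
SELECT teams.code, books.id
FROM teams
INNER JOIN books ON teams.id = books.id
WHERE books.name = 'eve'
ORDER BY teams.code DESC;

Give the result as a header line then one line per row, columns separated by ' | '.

After JOIN books (3 rows):
teams.id | teams.code | books.name | books.id | books.qty | books.amt
1 | Z2 | carol | 1 | 8 | 1
1 | Z2 | eve | 1 | 7 | 2
10 | Z1 | alice | 10 | 2 | 3
After WHERE (1 rows):
teams.id | teams.code | books.name | books.id | books.qty | books.amt
1 | Z2 | eve | 1 | 7 | 2
After SELECT (1 rows):
teams.code | books.id
Z2 | 1
After ORDER BY (1 rows):
teams.code | books.id
Z2 | 1

== RESULT ==
teams.code | books.id
Z2 | 1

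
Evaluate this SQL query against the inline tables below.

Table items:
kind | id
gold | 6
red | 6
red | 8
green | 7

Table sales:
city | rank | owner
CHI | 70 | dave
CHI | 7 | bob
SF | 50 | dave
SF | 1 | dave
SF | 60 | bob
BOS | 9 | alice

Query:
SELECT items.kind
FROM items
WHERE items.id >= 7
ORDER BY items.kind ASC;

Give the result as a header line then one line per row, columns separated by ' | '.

After WHERE (2 rows):
items.kind | items.id
red | 8
green | 7
After SELECT (2 rows):
items.kind
red
green
After ORDER BY (2 rows):
items.kind
green
red

== RESULT ==
items.kind
green
red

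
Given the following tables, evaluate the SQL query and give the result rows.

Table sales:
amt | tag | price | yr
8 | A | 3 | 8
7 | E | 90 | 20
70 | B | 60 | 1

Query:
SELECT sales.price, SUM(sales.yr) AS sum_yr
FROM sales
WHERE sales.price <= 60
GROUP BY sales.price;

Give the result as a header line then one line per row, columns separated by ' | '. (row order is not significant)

After WHERE (2 rows):
sales.amt | sales.tag | sales.price | sales.yr
8 | A | 3 | 8
70 | B | 60 | 1
After GROUP BY (2 rows):
sales.price | sum_yr
3 | 8
60 | 1

== RESULT ==
sales.price | sum_yr
3 | 8
60 | 1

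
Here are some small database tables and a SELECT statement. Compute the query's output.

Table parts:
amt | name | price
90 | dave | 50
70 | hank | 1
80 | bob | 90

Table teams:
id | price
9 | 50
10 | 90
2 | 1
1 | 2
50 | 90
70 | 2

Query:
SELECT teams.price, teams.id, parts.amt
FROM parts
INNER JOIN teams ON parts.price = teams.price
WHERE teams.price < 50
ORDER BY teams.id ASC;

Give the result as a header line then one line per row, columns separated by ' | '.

== RESULT ==
teams.price | teams.id | parts.amt
1 | 2 | 70

Derivation:
After JOIN teams (4 rows):
parts.amt | parts.name | parts.price | teams.id | teams.price
90 | dave | 50 | 9 | 50
70 | hank | 1 | 2 | 1
80 | bob | 90 | 10 | 90
80 | bob | 90 | 50 | 90
After WHERE (1 rows):
parts.amt | parts.name | parts.price | teams.id | teams.price
70 | hank | 1 | 2 | 1
After SELECT (1 rows):
teams.price | teams.id | parts.amt
1 | 2 | 70
After ORDER BY (1 rows):
teams.price | teams.id | parts.amt
1 | 2 | 70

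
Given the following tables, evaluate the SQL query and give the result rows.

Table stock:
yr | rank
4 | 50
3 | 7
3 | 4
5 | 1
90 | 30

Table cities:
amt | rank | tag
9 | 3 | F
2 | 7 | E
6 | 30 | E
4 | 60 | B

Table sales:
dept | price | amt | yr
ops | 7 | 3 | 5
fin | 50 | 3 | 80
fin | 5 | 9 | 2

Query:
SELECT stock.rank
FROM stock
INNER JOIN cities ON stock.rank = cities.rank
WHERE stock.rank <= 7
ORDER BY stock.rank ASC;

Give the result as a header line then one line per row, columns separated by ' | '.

After JOIN cities (2 rows):
stock.yr | stock.rank | cities.amt | cities.rank | cities.tag
3 | 7 | 2 | 7 | E
90 | 30 | 6 | 30 | E
After WHERE (1 rows):
stock.yr | stock.rank | cities.amt | cities.rank | cities.tag
3 | 7 | 2 | 7 | E
After SELECT (1 rows):
stock.rank
7
After ORDER BY (1 rows):
stock.rank
7

== RESULT ==
stock.rank
7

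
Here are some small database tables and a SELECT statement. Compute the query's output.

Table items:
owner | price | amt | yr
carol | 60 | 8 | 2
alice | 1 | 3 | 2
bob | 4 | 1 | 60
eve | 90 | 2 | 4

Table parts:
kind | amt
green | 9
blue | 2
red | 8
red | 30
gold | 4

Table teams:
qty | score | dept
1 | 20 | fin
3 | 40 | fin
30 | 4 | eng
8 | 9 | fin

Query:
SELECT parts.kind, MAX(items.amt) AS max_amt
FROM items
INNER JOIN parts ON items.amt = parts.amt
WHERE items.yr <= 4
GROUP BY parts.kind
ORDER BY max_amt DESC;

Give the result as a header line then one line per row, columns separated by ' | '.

After JOIN parts (2 rows):
items.owner | items.price | items.amt | items.yr | parts.kind | parts.amt
carol | 60 | 8 | 2 | red | 8
eve | 90 | 2 | 4 | blue | 2
After WHERE (2 rows):
items.owner | items.price | items.amt | items.yr | parts.kind | parts.amt
carol | 60 | 8 | 2 | red | 8
eve | 90 | 2 | 4 | blue | 2
After GROUP BY (2 rows):
parts.kind | max_amt
red | 8
blue | 2
After ORDER BY (2 rows):
parts.kind | max_amt
red | 8
blue | 2

== RESULT ==
parts.kind | max_amt
red | 8
blue | 2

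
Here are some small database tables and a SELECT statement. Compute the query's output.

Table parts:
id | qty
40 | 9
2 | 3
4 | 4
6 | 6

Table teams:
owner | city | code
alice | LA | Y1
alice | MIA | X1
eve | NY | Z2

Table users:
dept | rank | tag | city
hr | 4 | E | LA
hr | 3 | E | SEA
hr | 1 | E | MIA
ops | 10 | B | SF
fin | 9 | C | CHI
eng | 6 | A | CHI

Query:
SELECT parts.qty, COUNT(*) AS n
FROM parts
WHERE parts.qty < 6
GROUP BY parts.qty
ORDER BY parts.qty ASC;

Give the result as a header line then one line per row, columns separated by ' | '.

After WHERE (2 rows):
parts.id | parts.qty
2 | 3
4 | 4
After GROUP BY (2 rows):
parts.qty | n
3 | 1
4 | 1
After ORDER BY (2 rows):
parts.qty | n
3 | 1
4 | 1

== RESULT ==
parts.qty | n
3 | 1
4 | 1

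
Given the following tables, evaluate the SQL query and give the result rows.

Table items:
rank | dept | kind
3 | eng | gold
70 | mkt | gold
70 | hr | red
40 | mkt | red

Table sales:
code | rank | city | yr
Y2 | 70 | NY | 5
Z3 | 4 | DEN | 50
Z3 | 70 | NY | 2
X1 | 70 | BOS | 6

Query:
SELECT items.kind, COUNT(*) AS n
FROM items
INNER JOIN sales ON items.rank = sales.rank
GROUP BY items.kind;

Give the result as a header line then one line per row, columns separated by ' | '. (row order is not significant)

After JOIN sales (6 rows):
items.rank | items.dept | items.kind | sales.code | sales.rank | sales.city | sales.yr
70 | mkt | gold | Y2 | 70 | NY | 5
70 | mkt | gold | Z3 | 70 | NY | 2
70 | mkt | gold | X1 | 70 | BOS | 6
70 | hr | red | Y2 | 70 | NY | 5
70 | hr | red | Z3 | 70 | NY | 2
70 | hr | red | X1 | 70 | BOS | 6
After GROUP BY (2 rows):
items.kind | n
gold | 3
red | 3

== RESULT ==
items.kind | n
gold | 3
red | 3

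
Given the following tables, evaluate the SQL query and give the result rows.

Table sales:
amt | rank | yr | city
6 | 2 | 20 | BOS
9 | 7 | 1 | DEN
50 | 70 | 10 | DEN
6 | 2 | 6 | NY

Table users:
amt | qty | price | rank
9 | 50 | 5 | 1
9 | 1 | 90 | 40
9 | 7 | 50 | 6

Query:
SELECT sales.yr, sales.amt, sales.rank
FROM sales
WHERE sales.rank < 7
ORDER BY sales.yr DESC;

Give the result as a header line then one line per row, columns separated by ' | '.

After WHERE (2 rows):
sales.amt | sales.rank | sales.yr | sales.city
6 | 2 | 20 | BOS
6 | 2 | 6 | NY
After SELECT (2 rows):
sales.yr | sales.amt | sales.rank
20 | 6 | 2
6 | 6 | 2
After ORDER BY (2 rows):
sales.yr | sales.amt | sales.rank
20 | 6 | 2
6 | 6 | 2

== RESULT ==
sales.yr | sales.amt | sales.rank
20 | 6 | 2
6 | 6 | 2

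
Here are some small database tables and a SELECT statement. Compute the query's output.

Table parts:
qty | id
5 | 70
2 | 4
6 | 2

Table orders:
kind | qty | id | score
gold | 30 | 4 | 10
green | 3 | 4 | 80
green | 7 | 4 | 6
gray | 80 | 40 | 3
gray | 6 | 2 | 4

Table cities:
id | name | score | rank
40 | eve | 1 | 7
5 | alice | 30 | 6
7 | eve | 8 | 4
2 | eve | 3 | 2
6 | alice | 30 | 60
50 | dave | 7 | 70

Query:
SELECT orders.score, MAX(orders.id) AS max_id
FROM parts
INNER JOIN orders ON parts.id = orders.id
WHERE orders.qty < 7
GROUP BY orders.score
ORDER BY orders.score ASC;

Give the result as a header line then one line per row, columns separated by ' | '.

After JOIN orders (4 rows):
parts.qty | parts.id | orders.kind | orders.qty | orders.id | orders.score
2 | 4 | gold | 30 | 4 | 10
2 | 4 | green | 3 | 4 | 80
2 | 4 | green | 7 | 4 | 6
6 | 2 | gray | 6 | 2 | 4
After WHERE (2 rows):
parts.qty | parts.id | orders.kind | orders.qty | orders.id | orders.score
2 | 4 | green | 3 | 4 | 80
6 | 2 | gray | 6 | 2 | 4
After GROUP BY (2 rows):
orders.score | max_id
80 | 4
4 | 2
After ORDER BY (2 rows):
orders.score | max_id
4 | 2
80 | 4

== RESULT ==
orders.score | max_id
4 | 2
80 | 4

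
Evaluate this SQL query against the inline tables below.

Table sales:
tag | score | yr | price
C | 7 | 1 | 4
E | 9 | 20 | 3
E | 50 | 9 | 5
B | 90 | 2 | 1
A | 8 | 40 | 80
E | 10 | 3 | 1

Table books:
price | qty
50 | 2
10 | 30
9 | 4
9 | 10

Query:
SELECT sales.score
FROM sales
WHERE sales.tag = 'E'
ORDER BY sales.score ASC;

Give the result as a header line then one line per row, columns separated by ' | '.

After WHERE (3 rows):
sales.tag | sales.score | sales.yr | sales.price
E | 9 | 20 | 3
E | 50 | 9 | 5
E | 10 | 3 | 1
After SELECT (3 rows):
sales.score
9
50
10
After ORDER BY (3 rows):
sales.score
9
10
50

== RESULT ==
sales.score
9
10
50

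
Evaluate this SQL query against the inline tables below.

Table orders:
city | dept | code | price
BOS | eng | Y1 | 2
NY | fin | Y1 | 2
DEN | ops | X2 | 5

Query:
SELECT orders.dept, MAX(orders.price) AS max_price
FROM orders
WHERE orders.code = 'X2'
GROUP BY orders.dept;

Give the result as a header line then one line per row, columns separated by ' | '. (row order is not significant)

After WHERE (1 rows):
orders.city | orders.dept | orders.code | orders.price
DEN | ops | X2 | 5
After GROUP BY (1 rows):
orders.dept | max_price
ops | 5

== RESULT ==
orders.dept | max_price
ops | 5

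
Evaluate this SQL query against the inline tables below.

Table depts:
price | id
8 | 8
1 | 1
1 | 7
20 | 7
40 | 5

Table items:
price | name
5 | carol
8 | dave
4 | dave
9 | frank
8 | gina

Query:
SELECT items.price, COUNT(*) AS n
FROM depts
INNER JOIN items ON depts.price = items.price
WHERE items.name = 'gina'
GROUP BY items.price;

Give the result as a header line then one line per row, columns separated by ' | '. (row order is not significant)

After JOIN items (2 rows):
depts.price | depts.id | items.price | items.name
8 | 8 | 8 | dave
8 | 8 | 8 | gina
After WHERE (1 rows):
depts.price | depts.id | items.price | items.name
8 | 8 | 8 | gina
After GROUP BY (1 rows):
items.price | n
8 | 1

== RESULT ==
items.price | n
8 | 1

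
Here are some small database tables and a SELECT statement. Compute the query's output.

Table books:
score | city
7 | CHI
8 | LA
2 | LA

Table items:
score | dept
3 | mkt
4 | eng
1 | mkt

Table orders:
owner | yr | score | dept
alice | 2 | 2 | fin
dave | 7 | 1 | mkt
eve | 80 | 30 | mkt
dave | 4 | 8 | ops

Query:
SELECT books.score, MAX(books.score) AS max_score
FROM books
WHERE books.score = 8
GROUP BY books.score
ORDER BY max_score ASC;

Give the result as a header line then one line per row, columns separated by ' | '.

After WHERE (1 rows):
books.score | books.city
8 | LA
After GROUP BY (1 rows):
books.score | max_score
8 | 8
After ORDER BY (1 rows):
books.score | max_score
8 | 8

== RESULT ==
books.score | max_score
8 | 8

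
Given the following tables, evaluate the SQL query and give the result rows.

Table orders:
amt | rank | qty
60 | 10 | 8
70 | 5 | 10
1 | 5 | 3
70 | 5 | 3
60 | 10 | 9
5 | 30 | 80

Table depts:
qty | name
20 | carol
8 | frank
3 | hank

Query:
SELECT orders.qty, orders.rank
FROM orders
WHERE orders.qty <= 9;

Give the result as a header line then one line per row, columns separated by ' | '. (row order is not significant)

After WHERE (4 rows):
orders.amt | orders.rank | orders.qty
60 | 10 | 8
1 | 5 | 3
70 | 5 | 3
60 | 10 | 9
After SELECT (4 rows):
orders.qty | orders.rank
8 | 10
3 | 5
3 | 5
9 | 10

== RESULT ==
orders.qty | orders.rank
8 | 10
3 | 5
3 | 5
9 | 10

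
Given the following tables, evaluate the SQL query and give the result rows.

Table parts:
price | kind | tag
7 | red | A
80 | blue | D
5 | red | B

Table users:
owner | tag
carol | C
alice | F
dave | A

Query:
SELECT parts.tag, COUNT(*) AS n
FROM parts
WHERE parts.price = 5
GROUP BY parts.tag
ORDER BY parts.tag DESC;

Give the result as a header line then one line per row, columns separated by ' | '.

== RESULT ==
parts.tag | n
B | 1

Derivation:
After WHERE (1 rows):
parts.price | parts.kind | parts.tag
5 | red | B
After GROUP BY (1 rows):
parts.tag | n
B | 1
After ORDER BY (1 rows):
parts.tag | n
B | 1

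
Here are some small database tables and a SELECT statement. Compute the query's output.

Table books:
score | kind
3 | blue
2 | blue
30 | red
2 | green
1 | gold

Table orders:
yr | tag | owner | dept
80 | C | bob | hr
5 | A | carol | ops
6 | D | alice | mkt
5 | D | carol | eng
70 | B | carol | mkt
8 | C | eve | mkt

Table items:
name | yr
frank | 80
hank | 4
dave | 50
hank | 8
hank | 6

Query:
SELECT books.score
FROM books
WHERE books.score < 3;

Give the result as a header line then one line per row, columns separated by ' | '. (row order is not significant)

== RESULT ==
books.score
2
2
1

Derivation:
After WHERE (3 rows):
books.score | books.kind
2 | blue
2 | green
1 | gold
After SELECT (3 rows):
books.score
2
2
1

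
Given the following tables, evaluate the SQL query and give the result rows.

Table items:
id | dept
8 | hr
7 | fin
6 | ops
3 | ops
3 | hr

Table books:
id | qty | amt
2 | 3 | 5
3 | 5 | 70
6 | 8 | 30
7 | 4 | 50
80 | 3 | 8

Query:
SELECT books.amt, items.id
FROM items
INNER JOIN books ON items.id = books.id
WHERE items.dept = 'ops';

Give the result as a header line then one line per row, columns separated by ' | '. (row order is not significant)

After JOIN books (4 rows):
items.id | items.dept | books.id | books.qty | books.amt
7 | fin | 7 | 4 | 50
6 | ops | 6 | 8 | 30
3 | ops | 3 | 5 | 70
3 | hr | 3 | 5 | 70
After WHERE (2 rows):
items.id | items.dept | books.id | books.qty | books.amt
6 | ops | 6 | 8 | 30
3 | ops | 3 | 5 | 70
After SELECT (2 rows):
books.amt | items.id
30 | 6
70 | 3

== RESULT ==
books.amt | items.id
30 | 6
70 | 3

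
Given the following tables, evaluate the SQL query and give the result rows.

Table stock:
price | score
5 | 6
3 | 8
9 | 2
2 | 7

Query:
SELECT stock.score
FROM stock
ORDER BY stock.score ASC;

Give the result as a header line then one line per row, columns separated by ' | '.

After SELECT (4 rows):
stock.score
6
8
2
7
After ORDER BY (4 rows):
stock.score
2
6
7
8

== RESULT ==
stock.score
2
6
7
8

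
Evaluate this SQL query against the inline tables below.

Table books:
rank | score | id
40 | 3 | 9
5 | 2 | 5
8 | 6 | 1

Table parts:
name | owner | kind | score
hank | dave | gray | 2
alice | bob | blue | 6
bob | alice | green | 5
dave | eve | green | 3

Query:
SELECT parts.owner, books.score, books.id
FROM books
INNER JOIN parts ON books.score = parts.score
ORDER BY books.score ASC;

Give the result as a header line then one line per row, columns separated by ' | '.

After JOIN parts (3 rows):
books.rank | books.score | books.id | parts.name | parts.owner | parts.kind | parts.score
40 | 3 | 9 | dave | eve | green | 3
5 | 2 | 5 | hank | dave | gray | 2
8 | 6 | 1 | alice | bob | blue | 6
After SELECT (3 rows):
parts.owner | books.score | books.id
eve | 3 | 9
dave | 2 | 5
bob | 6 | 1
After ORDER BY (3 rows):
parts.owner | books.score | books.id
dave | 2 | 5
eve | 3 | 9
bob | 6 | 1

== RESULT ==
parts.owner | books.score | books.id
dave | 2 | 5
eve | 3 | 9
bob | 6 | 1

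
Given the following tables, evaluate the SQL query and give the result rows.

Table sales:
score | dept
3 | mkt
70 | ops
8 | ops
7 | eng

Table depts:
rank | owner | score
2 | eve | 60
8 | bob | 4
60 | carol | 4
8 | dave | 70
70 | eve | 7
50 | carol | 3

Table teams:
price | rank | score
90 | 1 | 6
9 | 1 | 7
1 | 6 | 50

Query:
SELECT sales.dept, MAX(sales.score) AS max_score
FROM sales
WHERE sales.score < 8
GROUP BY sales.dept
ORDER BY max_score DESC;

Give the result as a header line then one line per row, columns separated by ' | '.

== RESULT ==
sales.dept | max_score
eng | 7
mkt | 3

Derivation:
After WHERE (2 rows):
sales.score | sales.dept
3 | mkt
7 | eng
After GROUP BY (2 rows):
sales.dept | max_score
mkt | 3
eng | 7
After ORDER BY (2 rows):
sales.dept | max_score
eng | 7
mkt | 3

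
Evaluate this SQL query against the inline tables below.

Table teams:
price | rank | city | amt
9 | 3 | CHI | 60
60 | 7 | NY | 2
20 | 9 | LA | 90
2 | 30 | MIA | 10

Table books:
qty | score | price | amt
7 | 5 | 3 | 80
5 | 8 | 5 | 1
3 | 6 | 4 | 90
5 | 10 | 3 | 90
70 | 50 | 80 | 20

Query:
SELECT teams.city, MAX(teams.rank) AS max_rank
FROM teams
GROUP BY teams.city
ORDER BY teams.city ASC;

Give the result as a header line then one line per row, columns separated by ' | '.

== RESULT ==
teams.city | max_rank
CHI | 3
LA | 9
MIA | 30
NY | 7

Derivation:
After GROUP BY (4 rows):
teams.city | max_rank
CHI | 3
NY | 7
LA | 9
MIA | 30
After ORDER BY (4 rows):
teams.city | max_rank
CHI | 3
LA | 9
MIA | 30
NY | 7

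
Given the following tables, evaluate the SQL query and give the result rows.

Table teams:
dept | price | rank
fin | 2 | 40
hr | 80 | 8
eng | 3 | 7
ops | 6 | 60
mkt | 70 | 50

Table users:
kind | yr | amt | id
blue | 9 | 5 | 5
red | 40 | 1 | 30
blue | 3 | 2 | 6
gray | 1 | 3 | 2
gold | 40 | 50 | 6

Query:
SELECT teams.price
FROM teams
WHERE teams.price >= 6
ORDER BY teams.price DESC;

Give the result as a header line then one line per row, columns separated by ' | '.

After WHERE (3 rows):
teams.dept | teams.price | teams.rank
hr | 80 | 8
ops | 6 | 60
mkt | 70 | 50
After SELECT (3 rows):
teams.price
80
6
70
After ORDER BY (3 rows):
teams.price
80
70
6

== RESULT ==
teams.price
80
70
6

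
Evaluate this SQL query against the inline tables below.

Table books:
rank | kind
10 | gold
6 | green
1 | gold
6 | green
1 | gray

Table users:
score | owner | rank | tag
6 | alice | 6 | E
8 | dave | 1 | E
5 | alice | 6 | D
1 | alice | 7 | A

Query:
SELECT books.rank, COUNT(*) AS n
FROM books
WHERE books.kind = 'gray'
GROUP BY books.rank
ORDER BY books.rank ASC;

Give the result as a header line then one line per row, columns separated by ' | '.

== RESULT ==
books.rank | n
1 | 1

Derivation:
After WHERE (1 rows):
books.rank | books.kind
1 | gray
After GROUP BY (1 rows):
books.rank | n
1 | 1
After ORDER BY (1 rows):
books.rank | n
1 | 1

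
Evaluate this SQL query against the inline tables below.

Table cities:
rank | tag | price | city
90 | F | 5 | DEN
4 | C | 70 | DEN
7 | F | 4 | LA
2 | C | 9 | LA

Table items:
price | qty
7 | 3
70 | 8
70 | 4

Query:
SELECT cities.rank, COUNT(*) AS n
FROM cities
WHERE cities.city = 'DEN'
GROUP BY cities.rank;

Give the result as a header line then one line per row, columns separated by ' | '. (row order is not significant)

After WHERE (2 rows):
cities.rank | cities.tag | cities.price | cities.city
90 | F | 5 | DEN
4 | C | 70 | DEN
After GROUP BY (2 rows):
cities.rank | n
90 | 1
4 | 1

== RESULT ==
cities.rank | n
90 | 1
4 | 1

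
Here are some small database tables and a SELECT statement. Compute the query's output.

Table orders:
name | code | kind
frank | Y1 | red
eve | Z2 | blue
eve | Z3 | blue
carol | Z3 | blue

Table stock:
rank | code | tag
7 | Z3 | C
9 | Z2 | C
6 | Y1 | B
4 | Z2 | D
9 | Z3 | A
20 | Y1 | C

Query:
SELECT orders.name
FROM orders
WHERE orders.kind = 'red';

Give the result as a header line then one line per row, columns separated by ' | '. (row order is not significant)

== RESULT ==
orders.name
frank

Derivation:
After WHERE (1 rows):
orders.name | orders.code | orders.kind
frank | Y1 | red
After SELECT (1 rows):
orders.name
frank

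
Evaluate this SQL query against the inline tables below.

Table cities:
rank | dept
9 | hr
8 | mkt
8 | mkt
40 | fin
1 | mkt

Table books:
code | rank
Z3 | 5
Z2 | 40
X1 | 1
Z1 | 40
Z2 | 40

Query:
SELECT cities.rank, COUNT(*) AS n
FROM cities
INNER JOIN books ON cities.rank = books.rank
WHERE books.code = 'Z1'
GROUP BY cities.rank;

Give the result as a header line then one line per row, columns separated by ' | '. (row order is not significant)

After JOIN books (4 rows):
cities.rank | cities.dept | books.code | books.rank
40 | fin | Z2 | 40
40 | fin | Z1 | 40
40 | fin | Z2 | 40
1 | mkt | X1 | 1
After WHERE (1 rows):
cities.rank | cities.dept | books.code | books.rank
40 | fin | Z1 | 40
After GROUP BY (1 rows):
cities.rank | n
40 | 1

== RESULT ==
cities.rank | n
40 | 1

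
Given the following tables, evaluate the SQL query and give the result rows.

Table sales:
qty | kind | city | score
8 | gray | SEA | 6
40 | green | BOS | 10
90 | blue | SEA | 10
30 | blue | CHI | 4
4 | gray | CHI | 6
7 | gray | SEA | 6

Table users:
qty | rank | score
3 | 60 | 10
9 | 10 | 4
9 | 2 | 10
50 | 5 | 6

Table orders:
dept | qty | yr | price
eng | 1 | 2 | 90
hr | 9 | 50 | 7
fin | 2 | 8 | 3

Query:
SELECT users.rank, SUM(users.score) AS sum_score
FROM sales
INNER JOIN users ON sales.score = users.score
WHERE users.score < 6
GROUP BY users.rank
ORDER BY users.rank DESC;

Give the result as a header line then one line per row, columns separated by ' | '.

== RESULT ==
users.rank | sum_score
10 | 4

Derivation:
After JOIN users (8 rows):
sales.qty | sales.kind | sales.city | sales.score | users.qty | users.rank | users.score
8 | gray | SEA | 6 | 50 | 5 | 6
40 | green | BOS | 10 | 3 | 60 | 10
40 | green | BOS | 10 | 9 | 2 | 10
90 | blue | SEA | 10 | 3 | 60 | 10
90 | blue | SEA | 10 | 9 | 2 | 10
30 | blue | CHI | 4 | 9 | 10 | 4
4 | gray | CHI | 6 | 50 | 5 | 6
7 | gray | SEA | 6 | 50 | 5 | 6
After WHERE (1 rows):
sales.qty | sales.kind | sales.city | sales.score | users.qty | users.rank | users.score
30 | blue | CHI | 4 | 9 | 10 | 4
After GROUP BY (1 rows):
users.rank | sum_score
10 | 4
After ORDER BY (1 rows):
users.rank | sum_score
10 | 4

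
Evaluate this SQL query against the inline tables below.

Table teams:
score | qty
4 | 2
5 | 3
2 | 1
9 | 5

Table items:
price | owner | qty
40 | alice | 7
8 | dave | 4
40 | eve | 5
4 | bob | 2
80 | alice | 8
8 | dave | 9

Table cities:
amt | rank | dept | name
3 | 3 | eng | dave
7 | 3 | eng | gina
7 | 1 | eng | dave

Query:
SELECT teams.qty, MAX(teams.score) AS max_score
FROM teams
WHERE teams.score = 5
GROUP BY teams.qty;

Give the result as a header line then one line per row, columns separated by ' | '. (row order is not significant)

== RESULT ==
teams.qty | max_score
3 | 5

Derivation:
After WHERE (1 rows):
teams.score | teams.qty
5 | 3
After GROUP BY (1 rows):
teams.qty | max_score
3 | 5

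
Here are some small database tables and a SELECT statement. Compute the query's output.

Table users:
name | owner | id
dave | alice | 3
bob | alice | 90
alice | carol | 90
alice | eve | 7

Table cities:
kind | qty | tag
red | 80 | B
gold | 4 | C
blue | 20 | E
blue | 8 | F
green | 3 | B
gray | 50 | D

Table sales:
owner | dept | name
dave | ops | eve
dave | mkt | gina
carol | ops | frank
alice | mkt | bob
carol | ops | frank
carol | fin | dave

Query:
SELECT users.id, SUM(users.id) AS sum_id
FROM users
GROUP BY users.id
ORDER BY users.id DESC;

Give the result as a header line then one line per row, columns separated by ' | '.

After GROUP BY (3 rows):
users.id | sum_id
3 | 3
90 | 180
7 | 7
After ORDER BY (3 rows):
users.id | sum_id
90 | 180
7 | 7
3 | 3

== RESULT ==
users.id | sum_id
90 | 180
7 | 7
3 | 3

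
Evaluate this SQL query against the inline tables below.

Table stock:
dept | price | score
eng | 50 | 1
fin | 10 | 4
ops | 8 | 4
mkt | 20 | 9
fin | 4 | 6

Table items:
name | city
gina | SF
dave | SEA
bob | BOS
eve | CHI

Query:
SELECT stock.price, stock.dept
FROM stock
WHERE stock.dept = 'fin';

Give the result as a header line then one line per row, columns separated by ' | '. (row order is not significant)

After WHERE (2 rows):
stock.dept | stock.price | stock.score
fin | 10 | 4
fin | 4 | 6
After SELECT (2 rows):
stock.price | stock.dept
10 | fin
4 | fin

== RESULT ==
stock.price | stock.dept
10 | fin
4 | fin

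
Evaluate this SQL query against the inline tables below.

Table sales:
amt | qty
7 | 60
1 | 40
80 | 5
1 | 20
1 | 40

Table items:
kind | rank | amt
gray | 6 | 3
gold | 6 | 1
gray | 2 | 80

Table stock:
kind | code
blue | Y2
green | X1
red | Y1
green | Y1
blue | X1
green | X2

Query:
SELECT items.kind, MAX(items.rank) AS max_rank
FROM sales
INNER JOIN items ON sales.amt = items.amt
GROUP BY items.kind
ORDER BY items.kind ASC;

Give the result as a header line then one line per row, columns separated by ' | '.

After JOIN items (4 rows):
sales.amt | sales.qty | items.kind | items.rank | items.amt
1 | 40 | gold | 6 | 1
80 | 5 | gray | 2 | 80
1 | 20 | gold | 6 | 1
1 | 40 | gold | 6 | 1
After GROUP BY (2 rows):
items.kind | max_rank
gold | 6
gray | 2
After ORDER BY (2 rows):
items.kind | max_rank
gold | 6
gray | 2

== RESULT ==
items.kind | max_rank
gold | 6
gray | 2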